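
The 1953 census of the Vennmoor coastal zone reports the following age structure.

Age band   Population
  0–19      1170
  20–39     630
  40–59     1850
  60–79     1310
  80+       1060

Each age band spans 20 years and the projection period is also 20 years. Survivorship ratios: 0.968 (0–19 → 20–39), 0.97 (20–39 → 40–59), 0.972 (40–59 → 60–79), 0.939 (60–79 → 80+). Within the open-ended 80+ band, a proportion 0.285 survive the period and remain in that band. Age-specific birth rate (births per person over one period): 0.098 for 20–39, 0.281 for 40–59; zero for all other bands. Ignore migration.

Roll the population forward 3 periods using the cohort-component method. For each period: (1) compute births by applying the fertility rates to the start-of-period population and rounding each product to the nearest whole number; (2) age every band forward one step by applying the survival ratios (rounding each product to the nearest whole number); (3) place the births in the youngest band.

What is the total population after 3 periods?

3416

(Groups numbered youngest = 1 to oldest = 5.)
— Period 1 —
Births: 630 * 0.098 = 62, 1850 * 0.281 = 520 — total 582
Group 2: 1170 * 0.968 = 1133
Group 3: 630 * 0.97 = 611
Group 4: 1850 * 0.972 = 1798
Group 5: 1310 * 0.939 + 1060 * 0.285 = 1230 + 302 = 1532
Giving 582 / 1133 / 611 / 1798 / 1532.
— Period 2 —
Births: 1133 * 0.098 = 111, 611 * 0.281 = 172 — total 283
Group 2: 582 * 0.968 = 563
Group 3: 1133 * 0.97 = 1099
Group 4: 611 * 0.972 = 594
Group 5: 1798 * 0.939 + 1532 * 0.285 = 1688 + 437 = 2125
Giving 283 / 563 / 1099 / 594 / 2125.
— Period 3 —
Births: 563 * 0.098 = 55, 1099 * 0.281 = 309 — total 364
Group 2: 283 * 0.968 = 274
Group 3: 563 * 0.97 = 546
Group 4: 1099 * 0.972 = 1068
Group 5: 594 * 0.939 + 2125 * 0.285 = 558 + 606 = 1164
Giving 364 / 274 / 546 / 1068 / 1164.
Total after period 3: 364 + 274 + 546 + 1068 + 1164 = 3416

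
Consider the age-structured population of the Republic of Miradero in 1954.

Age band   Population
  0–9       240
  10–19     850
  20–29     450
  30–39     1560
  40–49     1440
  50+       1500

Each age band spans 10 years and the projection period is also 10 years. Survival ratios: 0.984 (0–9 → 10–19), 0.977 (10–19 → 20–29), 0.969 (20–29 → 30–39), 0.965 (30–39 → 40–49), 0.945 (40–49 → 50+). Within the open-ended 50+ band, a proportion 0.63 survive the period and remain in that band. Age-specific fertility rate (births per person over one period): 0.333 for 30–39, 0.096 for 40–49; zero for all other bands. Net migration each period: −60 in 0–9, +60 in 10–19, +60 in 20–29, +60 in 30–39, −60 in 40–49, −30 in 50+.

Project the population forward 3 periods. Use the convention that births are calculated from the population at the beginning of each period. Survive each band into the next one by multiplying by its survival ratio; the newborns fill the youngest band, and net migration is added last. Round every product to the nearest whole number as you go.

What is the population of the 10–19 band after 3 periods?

After projecting period 1:
Births: 1560 × 0.333 = 519 ; 1440 × 0.096 = 138 — total 657
10–19: 240 × 0.984 = 236
20–29: 850 × 0.977 = 830
30–39: 450 × 0.969 = 436
40–49: 1560 × 0.965 = 1505
50+: 1440 × 0.945 + 1500 × 0.63 = 1361 + 945 = 2306
Net migration: 0–9 − 60 → 597; 10–19 + 60 → 296; 20–29 + 60 → 890; 30–39 + 60 → 496; 40–49 − 60 → 1445; 50+ − 30 → 2276
Population now: 0–9=597, 10–19=296, 20–29=890, 30–39=496, 40–49=1445, 50+=2276
After projecting period 2:
Births: 496 × 0.333 = 165 ; 1445 × 0.096 = 139 — total 304
10–19: 597 × 0.984 = 587
20–29: 296 × 0.977 = 289
30–39: 890 × 0.969 = 862
40–49: 496 × 0.965 = 479
50+: 1445 × 0.945 + 2276 × 0.63 = 1366 + 1434 = 2800
Net migration: 0–9 − 60 → 244; 10–19 + 60 → 647; 20–29 + 60 → 349; 30–39 + 60 → 922; 40–49 − 60 → 419; 50+ − 30 → 2770
Population now: 0–9=244, 10–19=647, 20–29=349, 30–39=922, 40–49=419, 50+=2770
After projecting period 3:
Births: 922 × 0.333 = 307 ; 419 × 0.096 = 40 — total 347
10–19: 244 × 0.984 = 240
20–29: 647 × 0.977 = 632
30–39: 349 × 0.969 = 338
40–49: 922 × 0.965 = 890
50+: 419 × 0.945 + 2770 × 0.63 = 396 + 1745 = 2141
Net migration: 0–9 − 60 → 287; 10–19 + 60 → 300; 20–29 + 60 → 692; 30–39 + 60 → 398; 40–49 − 60 → 830; 50+ − 30 → 2111
Population now: 0–9=287, 10–19=300, 20–29=692, 30–39=398, 40–49=830, 50+=2111

300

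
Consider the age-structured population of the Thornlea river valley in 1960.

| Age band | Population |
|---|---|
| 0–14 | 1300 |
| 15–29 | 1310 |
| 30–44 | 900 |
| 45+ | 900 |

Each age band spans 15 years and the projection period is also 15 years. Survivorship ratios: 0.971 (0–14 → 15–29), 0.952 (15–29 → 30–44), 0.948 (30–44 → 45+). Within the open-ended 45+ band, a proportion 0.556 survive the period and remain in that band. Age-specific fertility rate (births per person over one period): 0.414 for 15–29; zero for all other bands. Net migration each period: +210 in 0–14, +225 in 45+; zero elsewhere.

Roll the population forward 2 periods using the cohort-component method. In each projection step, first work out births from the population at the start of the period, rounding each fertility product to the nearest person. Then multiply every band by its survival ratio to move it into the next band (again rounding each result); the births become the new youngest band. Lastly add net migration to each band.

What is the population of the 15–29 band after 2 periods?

730

Call the bands 1 to 4, youngest first.
Period 1:
Births: 1310 × 0.414 = 542
Band 2: 1300 × 0.971 = 1262
Band 3: 1310 × 0.952 = 1247
Band 4: 900 × 0.948 + 900 × 0.556 = 853 + 500 = 1353
Net migration: Band 1 + 210 → 752; Band 4 + 225 → 1578
Giving 752 / 1262 / 1247 / 1578.
Period 2:
Births: 1262 × 0.414 = 522
Band 2: 752 × 0.971 = 730
Band 3: 1262 × 0.952 = 1201
Band 4: 1247 × 0.948 + 1578 × 0.556 = 1182 + 877 = 2059
Net migration: Band 1 + 210 → 732; Band 4 + 225 → 2284
Giving 732 / 730 / 1201 / 2284.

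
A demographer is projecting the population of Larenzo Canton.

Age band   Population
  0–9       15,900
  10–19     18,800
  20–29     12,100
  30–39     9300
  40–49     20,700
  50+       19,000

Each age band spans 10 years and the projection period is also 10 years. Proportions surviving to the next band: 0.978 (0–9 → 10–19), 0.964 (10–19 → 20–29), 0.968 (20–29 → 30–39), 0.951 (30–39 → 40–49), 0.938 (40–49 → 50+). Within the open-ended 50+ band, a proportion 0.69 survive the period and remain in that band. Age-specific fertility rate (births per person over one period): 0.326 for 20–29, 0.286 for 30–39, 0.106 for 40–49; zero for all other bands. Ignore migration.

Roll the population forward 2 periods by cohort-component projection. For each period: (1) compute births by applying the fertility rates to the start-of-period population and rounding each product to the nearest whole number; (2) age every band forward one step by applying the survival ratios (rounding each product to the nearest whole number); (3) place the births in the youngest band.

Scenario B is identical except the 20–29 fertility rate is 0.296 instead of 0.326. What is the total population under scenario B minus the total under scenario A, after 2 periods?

-899

(Groups numbered youngest = 1 to oldest = 6.)
[period 1]
Births: 12100 × 0.326 = 3945, 9300 × 0.286 = 2660, 20700 × 0.106 = 2194 — total 8799
Group 2: 15900 × 0.978 = 15550
Group 3: 18800 × 0.964 = 18123
Group 4: 12100 × 0.968 = 11713
Group 5: 9300 × 0.951 = 8844
Group 6: 20700 × 0.938 + 19000 × 0.69 = 19417 + 13110 = 32527
Giving 8799 / 15550 / 18123 / 11713 / 8844 / 32527.
[period 2]
Births: 18123 × 0.326 = 5908, 11713 × 0.286 = 3350, 8844 × 0.106 = 937 — total 10195
Group 2: 8799 × 0.978 = 8605
Group 3: 15550 × 0.964 = 14990
Group 4: 18123 × 0.968 = 17543
Group 5: 11713 × 0.951 = 11139
Group 6: 8844 × 0.938 + 32527 × 0.69 = 8296 + 22444 = 30740
Giving 10195 / 8605 / 14990 / 17543 / 11139 / 30740.
Scenario A total after 2 periods: 93212
Scenario B projection —
[period 1]
Births: 12100 × 0.296 = 3582, 9300 × 0.286 = 2660, 20700 × 0.106 = 2194 — total 8436
Group 2: 15900 × 0.978 = 15550
Group 3: 18800 × 0.964 = 18123
Group 4: 12100 × 0.968 = 11713
Group 5: 9300 × 0.951 = 8844
Group 6: 20700 × 0.938 + 19000 × 0.69 = 19417 + 13110 = 32527
Giving 8436 / 15550 / 18123 / 11713 / 8844 / 32527.
[period 2]
Births: 18123 × 0.296 = 5364, 11713 × 0.286 = 3350, 8844 × 0.106 = 937 — total 9651
Group 2: 8436 × 0.978 = 8250
Group 3: 15550 × 0.964 = 14990
Group 4: 18123 × 0.968 = 17543
Group 5: 11713 × 0.951 = 11139
Group 6: 8844 × 0.938 + 32527 × 0.69 = 8296 + 22444 = 30740
Giving 9651 / 8250 / 14990 / 17543 / 11139 / 30740.
Scenario B total after 2 periods: 92313
Difference B − A = 92313 − 93212 = -899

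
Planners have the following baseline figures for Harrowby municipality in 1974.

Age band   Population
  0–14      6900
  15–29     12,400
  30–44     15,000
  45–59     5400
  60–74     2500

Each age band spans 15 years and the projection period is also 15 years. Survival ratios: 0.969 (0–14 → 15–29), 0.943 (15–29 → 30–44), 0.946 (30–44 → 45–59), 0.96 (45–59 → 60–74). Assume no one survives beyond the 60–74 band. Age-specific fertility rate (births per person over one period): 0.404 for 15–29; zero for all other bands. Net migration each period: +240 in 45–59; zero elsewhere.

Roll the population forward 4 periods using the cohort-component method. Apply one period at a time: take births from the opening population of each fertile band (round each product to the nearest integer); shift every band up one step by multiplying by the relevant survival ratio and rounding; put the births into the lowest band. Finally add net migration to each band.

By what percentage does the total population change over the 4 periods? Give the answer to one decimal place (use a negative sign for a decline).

-62.2

(Bands numbered youngest = 1 to oldest = 5.)
— Period 1 —
Births: 12400 × 0.404 = 5010
Band 2: 6900 × 0.969 = 6686
Band 3: 12400 × 0.943 = 11693
Band 4: 15000 × 0.946 = 14190
Band 5: 5400 × 0.96 = 5184
Net migration: Band 4 + 240 → 14430
→ [5010, 6686, 11693, 14430, 5184]
— Period 2 —
Births: 6686 × 0.404 = 2701
Band 2: 5010 × 0.969 = 4855
Band 3: 6686 × 0.943 = 6305
Band 4: 11693 × 0.946 = 11062
Band 5: 14430 × 0.96 = 13853
Net migration: Band 4 + 240 → 11302
→ [2701, 4855, 6305, 11302, 13853]
— Period 3 —
Births: 4855 × 0.404 = 1961
Band 2: 2701 × 0.969 = 2617
Band 3: 4855 × 0.943 = 4578
Band 4: 6305 × 0.946 = 5965
Band 5: 11302 × 0.96 = 10850
Net migration: Band 4 + 240 → 6205
→ [1961, 2617, 4578, 6205, 10850]
— Period 4 —
Births: 2617 × 0.404 = 1057
Band 2: 1961 × 0.969 = 1900
Band 3: 2617 × 0.943 = 2468
Band 4: 4578 × 0.946 = 4331
Band 5: 6205 × 0.96 = 5957
Net migration: Band 4 + 240 → 4571
→ [1057, 1900, 2468, 4571, 5957]
Total: 42200 → 15953; change = -26247; percentage change = -62.2%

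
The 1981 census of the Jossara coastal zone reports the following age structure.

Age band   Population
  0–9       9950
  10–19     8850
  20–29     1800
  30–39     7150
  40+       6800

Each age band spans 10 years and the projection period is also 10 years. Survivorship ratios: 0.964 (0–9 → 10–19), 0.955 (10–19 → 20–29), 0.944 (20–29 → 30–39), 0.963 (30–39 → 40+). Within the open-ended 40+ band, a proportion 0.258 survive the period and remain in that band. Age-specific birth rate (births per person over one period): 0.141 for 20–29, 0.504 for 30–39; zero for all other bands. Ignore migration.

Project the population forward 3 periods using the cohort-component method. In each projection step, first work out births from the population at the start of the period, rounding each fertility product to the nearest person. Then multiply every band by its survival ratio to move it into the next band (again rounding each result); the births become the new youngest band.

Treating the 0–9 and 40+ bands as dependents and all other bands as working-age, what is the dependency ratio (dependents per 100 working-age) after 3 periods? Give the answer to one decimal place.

98.7

(Bands numbered youngest = 1 to oldest = 5.)
After projecting period 1:
Births: 1800 × 0.141 = 254, 7150 × 0.504 = 3604 — total 3858
Band 2: 9950 × 0.964 = 9592
Band 3: 8850 × 0.955 = 8452
Band 4: 1800 × 0.944 = 1699
Band 5: 7150 × 0.963 + 6800 × 0.258 = 6885 + 1754 = 8639
→ [3858, 9592, 8452, 1699, 8639]
After projecting period 2:
Births: 8452 × 0.141 = 1192, 1699 × 0.504 = 856 — total 2048
Band 2: 3858 × 0.964 = 3719
Band 3: 9592 × 0.955 = 9160
Band 4: 8452 × 0.944 = 7979
Band 5: 1699 × 0.963 + 8639 × 0.258 = 1636 + 2229 = 3865
→ [2048, 3719, 9160, 7979, 3865]
After projecting period 3:
Births: 9160 × 0.141 = 1292, 7979 × 0.504 = 4021 — total 5313
Band 2: 2048 × 0.964 = 1974
Band 3: 3719 × 0.955 = 3552
Band 4: 9160 × 0.944 = 8647
Band 5: 7979 × 0.963 + 3865 × 0.258 = 7684 + 997 = 8681
→ [5313, 1974, 3552, 8647, 8681]
Dependents (band 0–9 + band 40+) = 5313 + 8681 = 13994; working-age = 14173; ratio = 13994/14173 × 100 = 98.7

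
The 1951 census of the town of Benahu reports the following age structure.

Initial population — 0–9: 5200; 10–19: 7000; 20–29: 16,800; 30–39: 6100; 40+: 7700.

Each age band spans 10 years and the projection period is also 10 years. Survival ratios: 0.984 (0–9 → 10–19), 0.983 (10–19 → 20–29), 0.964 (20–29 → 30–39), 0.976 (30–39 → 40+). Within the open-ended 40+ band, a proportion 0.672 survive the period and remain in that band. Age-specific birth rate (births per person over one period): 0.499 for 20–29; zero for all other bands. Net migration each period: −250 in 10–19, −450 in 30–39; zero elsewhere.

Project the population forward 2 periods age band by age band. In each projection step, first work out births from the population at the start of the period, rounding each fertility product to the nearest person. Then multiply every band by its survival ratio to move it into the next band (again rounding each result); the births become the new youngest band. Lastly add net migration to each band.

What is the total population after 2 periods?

Numbering the bands 1..5 from youngest to oldest:
Period 1.
Births: 16800 × 0.499 = 8383
Band 2: 5200 × 0.984 = 5117
Band 3: 7000 × 0.983 = 6881
Band 4: 16800 × 0.964 = 16195
Band 5: 6100 × 0.976 + 7700 × 0.672 = 5954 + 5174 = 11128
Net migration: Band 2 − 250 → 4867; Band 4 − 450 → 15745
→ [8383, 4867, 6881, 15745, 11128]
Period 2.
Births: 6881 × 0.499 = 3434
Band 2: 8383 × 0.984 = 8249
Band 3: 4867 × 0.983 = 4784
Band 4: 6881 × 0.964 = 6633
Band 5: 15745 × 0.976 + 11128 × 0.672 = 15367 + 7478 = 22845
Net migration: Band 2 − 250 → 7999; Band 4 − 450 → 6183
→ [3434, 7999, 4784, 6183, 22845]
Total after period 2: 3434 + 7999 + 4784 + 6183 + 22845 = 45245

45245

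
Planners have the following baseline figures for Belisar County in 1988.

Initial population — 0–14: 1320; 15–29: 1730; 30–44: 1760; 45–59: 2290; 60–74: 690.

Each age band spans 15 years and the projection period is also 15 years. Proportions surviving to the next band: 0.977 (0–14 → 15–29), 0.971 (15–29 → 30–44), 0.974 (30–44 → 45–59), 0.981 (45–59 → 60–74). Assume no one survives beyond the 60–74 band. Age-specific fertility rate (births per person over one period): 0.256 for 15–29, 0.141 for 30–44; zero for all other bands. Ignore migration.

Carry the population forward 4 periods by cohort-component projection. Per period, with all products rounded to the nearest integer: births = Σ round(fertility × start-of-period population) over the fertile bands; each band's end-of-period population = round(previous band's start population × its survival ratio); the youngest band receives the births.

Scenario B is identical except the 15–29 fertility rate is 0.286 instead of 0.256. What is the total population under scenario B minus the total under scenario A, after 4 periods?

Let group 1 be 0–14 through group 5 = 60–74.
Period 1.
Births: 1730 * 0.256 = 443, 1760 * 0.141 = 248 — total 691
Group 2: 1320 * 0.977 = 1290
Group 3: 1730 * 0.971 = 1680
Group 4: 1760 * 0.974 = 1714
Group 5: 2290 * 0.981 = 2246
→ [691, 1290, 1680, 1714, 2246]
Period 2.
Births: 1290 * 0.256 = 330, 1680 * 0.141 = 237 — total 567
Group 2: 691 * 0.977 = 675
Group 3: 1290 * 0.971 = 1253
Group 4: 1680 * 0.974 = 1636
Group 5: 1714 * 0.981 = 1681
→ [567, 675, 1253, 1636, 1681]
Period 3.
Births: 675 * 0.256 = 173, 1253 * 0.141 = 177 — total 350
Group 2: 567 * 0.977 = 554
Group 3: 675 * 0.971 = 655
Group 4: 1253 * 0.974 = 1220
Group 5: 1636 * 0.981 = 1605
→ [350, 554, 655, 1220, 1605]
Period 4.
Births: 554 * 0.256 = 142, 655 * 0.141 = 92 — total 234
Group 2: 350 * 0.977 = 342
Group 3: 554 * 0.971 = 538
Group 4: 655 * 0.974 = 638
Group 5: 1220 * 0.981 = 1197
→ [234, 342, 538, 638, 1197]
Scenario A total after 4 periods: 2949
Scenario B projection —
Period 1.
Births: 1730 * 0.286 = 495, 1760 * 0.141 = 248 — total 743
Group 2: 1320 * 0.977 = 1290
Group 3: 1730 * 0.971 = 1680
Group 4: 1760 * 0.974 = 1714
Group 5: 2290 * 0.981 = 2246
→ [743, 1290, 1680, 1714, 2246]
Period 2.
Births: 1290 * 0.286 = 369, 1680 * 0.141 = 237 — total 606
Group 2: 743 * 0.977 = 726
Group 3: 1290 * 0.971 = 1253
Group 4: 1680 * 0.974 = 1636
Group 5: 1714 * 0.981 = 1681
→ [606, 726, 1253, 1636, 1681]
Period 3.
Births: 726 * 0.286 = 208, 1253 * 0.141 = 177 — total 385
Group 2: 606 * 0.977 = 592
Group 3: 726 * 0.971 = 705
Group 4: 1253 * 0.974 = 1220
Group 5: 1636 * 0.981 = 1605
→ [385, 592, 705, 1220, 1605]
Period 4.
Births: 592 * 0.286 = 169, 705 * 0.141 = 99 — total 268
Group 2: 385 * 0.977 = 376
Group 3: 592 * 0.971 = 575
Group 4: 705 * 0.974 = 687
Group 5: 1220 * 0.981 = 1197
→ [268, 376, 575, 687, 1197]
Scenario B total after 4 periods: 3103
Difference B − A = 3103 − 2949 = 154

154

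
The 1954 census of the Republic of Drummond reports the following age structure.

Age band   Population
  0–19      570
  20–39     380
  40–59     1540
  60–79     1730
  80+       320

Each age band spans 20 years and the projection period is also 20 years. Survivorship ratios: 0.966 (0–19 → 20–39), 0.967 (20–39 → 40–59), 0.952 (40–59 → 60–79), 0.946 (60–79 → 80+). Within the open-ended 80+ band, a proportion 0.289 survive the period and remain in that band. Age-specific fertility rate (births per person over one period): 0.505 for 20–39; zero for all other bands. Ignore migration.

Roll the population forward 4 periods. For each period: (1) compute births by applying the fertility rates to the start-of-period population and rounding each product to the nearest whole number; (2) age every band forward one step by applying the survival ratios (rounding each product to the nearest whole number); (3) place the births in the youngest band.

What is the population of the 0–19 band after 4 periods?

136

Let group 1 be 0–19 through group 5 = 80+.
After projecting period 1:
Births: 380 × 0.505 = 192
Group 2: 570 × 0.966 = 551
Group 3: 380 × 0.967 = 367
Group 4: 1540 × 0.952 = 1466
Group 5: 1730 × 0.946 + 320 × 0.289 = 1637 + 92 = 1729
→ [192, 551, 367, 1466, 1729]
After projecting period 2:
Births: 551 × 0.505 = 278
Group 2: 192 × 0.966 = 185
Group 3: 551 × 0.967 = 533
Group 4: 367 × 0.952 = 349
Group 5: 1466 × 0.946 + 1729 × 0.289 = 1387 + 500 = 1887
→ [278, 185, 533, 349, 1887]
After projecting period 3:
Births: 185 × 0.505 = 93
Group 2: 278 × 0.966 = 269
Group 3: 185 × 0.967 = 179
Group 4: 533 × 0.952 = 507
Group 5: 349 × 0.946 + 1887 × 0.289 = 330 + 545 = 875
→ [93, 269, 179, 507, 875]
After projecting period 4:
Births: 269 × 0.505 = 136
Group 2: 93 × 0.966 = 90
Group 3: 269 × 0.967 = 260
Group 4: 179 × 0.952 = 170
Group 5: 507 × 0.946 + 875 × 0.289 = 480 + 253 = 733
→ [136, 90, 260, 170, 733]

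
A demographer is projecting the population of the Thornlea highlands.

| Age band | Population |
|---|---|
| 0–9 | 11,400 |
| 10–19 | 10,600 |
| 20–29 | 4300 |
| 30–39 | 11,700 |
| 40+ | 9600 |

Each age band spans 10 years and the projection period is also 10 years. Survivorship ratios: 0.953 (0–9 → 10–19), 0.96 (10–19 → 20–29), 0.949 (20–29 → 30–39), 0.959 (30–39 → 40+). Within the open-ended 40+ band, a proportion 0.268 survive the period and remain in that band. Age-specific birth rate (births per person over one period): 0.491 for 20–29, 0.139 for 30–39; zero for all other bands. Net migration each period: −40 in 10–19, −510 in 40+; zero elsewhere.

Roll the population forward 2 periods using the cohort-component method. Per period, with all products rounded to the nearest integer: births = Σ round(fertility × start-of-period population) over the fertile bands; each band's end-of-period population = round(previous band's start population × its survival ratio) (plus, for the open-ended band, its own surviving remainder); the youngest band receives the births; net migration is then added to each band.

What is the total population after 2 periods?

After projecting period 1:
Births: 4300 × 0.491 = 2111, 11700 × 0.139 = 1626 ⇒ total 3737
10–19: 11400 × 0.953 = 10864
20–29: 10600 × 0.96 = 10176
30–39: 4300 × 0.949 = 4081
40+: 11700 × 0.959 + 9600 × 0.268 = 11220 + 2573 = 13793
Net migration: 10–19 − 40 → 10824; 40+ − 510 → 13283
Population now: 0–9=3737, 10–19=10824, 20–29=10176, 30–39=4081, 40+=13283
After projecting period 2:
Births: 10176 × 0.491 = 4996, 4081 × 0.139 = 567 ⇒ total 5563
10–19: 3737 × 0.953 = 3561
20–29: 10824 × 0.96 = 10391
30–39: 10176 × 0.949 = 9657
40+: 4081 × 0.959 + 13283 × 0.268 = 3914 + 3560 = 7474
Net migration: 10–19 − 40 → 3521; 40+ − 510 → 6964
Population now: 0–9=5563, 10–19=3521, 20–29=10391, 30–39=9657, 40+=6964
Total after period 2: 5563 + 3521 + 10391 + 9657 + 6964 = 36096

36096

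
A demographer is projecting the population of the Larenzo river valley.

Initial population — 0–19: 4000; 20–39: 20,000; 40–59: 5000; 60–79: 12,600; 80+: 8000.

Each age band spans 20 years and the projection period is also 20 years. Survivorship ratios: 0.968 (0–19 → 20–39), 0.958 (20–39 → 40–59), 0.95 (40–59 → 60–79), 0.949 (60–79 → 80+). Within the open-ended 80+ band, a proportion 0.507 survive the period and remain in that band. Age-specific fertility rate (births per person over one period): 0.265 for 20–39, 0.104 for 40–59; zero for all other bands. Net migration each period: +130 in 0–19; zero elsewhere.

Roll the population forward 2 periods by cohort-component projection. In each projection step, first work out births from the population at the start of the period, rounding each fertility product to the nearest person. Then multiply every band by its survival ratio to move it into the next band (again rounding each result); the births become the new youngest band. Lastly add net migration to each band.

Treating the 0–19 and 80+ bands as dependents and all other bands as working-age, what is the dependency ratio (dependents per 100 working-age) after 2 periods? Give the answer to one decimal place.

57.0

Let group 1 be 0–19 through group 5 = 80+.
Period 1:
Births: 20000 × 0.265 = 5300, 5000 × 0.104 = 520 ⇒ total 5820
Group 2: 4000 × 0.968 = 3872
Group 3: 20000 × 0.958 = 19160
Group 4: 5000 × 0.95 = 4750
Group 5: 12600 × 0.949 + 8000 × 0.507 = 11957 + 4056 = 16013
Net migration: Group 1 + 130 → 5950
Giving 5950 / 3872 / 19160 / 4750 / 16013.
Period 2:
Births: 3872 × 0.265 = 1026, 19160 × 0.104 = 1993 ⇒ total 3019
Group 2: 5950 × 0.968 = 5760
Group 3: 3872 × 0.958 = 3709
Group 4: 19160 × 0.95 = 18202
Group 5: 4750 × 0.949 + 16013 × 0.507 = 4508 + 8119 = 12627
Net migration: Group 1 + 130 → 3149
Giving 3149 / 5760 / 3709 / 18202 / 12627.
Dependents (band 0–19 + band 80+) = 3149 + 12627 = 15776; working-age = 27671; ratio = 15776/27671 × 100 = 57.0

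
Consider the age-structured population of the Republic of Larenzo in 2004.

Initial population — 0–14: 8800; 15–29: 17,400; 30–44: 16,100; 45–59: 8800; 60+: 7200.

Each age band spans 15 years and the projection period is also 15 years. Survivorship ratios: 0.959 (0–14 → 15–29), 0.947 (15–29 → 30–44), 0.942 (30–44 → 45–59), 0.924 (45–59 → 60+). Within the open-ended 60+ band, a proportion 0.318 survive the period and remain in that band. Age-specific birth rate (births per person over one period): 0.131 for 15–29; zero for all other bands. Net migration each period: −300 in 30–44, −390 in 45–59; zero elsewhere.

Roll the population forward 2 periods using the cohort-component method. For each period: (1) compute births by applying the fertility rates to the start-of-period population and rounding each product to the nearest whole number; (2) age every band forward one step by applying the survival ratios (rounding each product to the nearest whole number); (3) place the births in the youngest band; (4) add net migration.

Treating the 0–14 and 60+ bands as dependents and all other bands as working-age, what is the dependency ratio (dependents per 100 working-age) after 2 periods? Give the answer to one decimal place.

Let band 1 be 0–14 through band 5 = 60+.
Period 1:
Births: 17400 * 0.131 = 2279
Band 2: 8800 * 0.959 = 8439
Band 3: 17400 * 0.947 = 16478
Band 4: 16100 * 0.942 = 15166
Band 5: 8800 * 0.924 + 7200 * 0.318 = 8131 + 2290 = 10421
Net migration: Band 3 − 300 → 16178; Band 4 − 390 → 14776
→ [2279, 8439, 16178, 14776, 10421]
Period 2:
Births: 8439 * 0.131 = 1106
Band 2: 2279 * 0.959 = 2186
Band 3: 8439 * 0.947 = 7992
Band 4: 16178 * 0.942 = 15240
Band 5: 14776 * 0.924 + 10421 * 0.318 = 13653 + 3314 = 16967
Net migration: Band 3 − 300 → 7692; Band 4 − 390 → 14850
→ [1106, 2186, 7692, 14850, 16967]
Dependents (band 0–14 + band 60+) = 1106 + 16967 = 18073; working-age = 24728; ratio = 18073/24728 × 100 = 73.1

73.1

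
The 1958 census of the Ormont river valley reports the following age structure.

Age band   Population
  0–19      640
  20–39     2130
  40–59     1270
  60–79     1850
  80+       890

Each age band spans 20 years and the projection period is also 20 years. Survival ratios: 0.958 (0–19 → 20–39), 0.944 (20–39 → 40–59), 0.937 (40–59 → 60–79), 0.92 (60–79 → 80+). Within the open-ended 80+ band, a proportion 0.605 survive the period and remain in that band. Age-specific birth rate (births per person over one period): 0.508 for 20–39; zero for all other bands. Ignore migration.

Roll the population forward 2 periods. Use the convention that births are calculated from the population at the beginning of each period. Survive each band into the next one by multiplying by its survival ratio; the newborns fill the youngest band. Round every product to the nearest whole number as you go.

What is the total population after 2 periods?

6261

Period 1:
Births: 2130 * 0.508 = 1082
20–39: 640 * 0.958 = 613
40–59: 2130 * 0.944 = 2011
60–79: 1270 * 0.937 = 1190
80+: 1850 * 0.92 + 890 * 0.605 = 1702 + 538 = 2240
→ [1082, 613, 2011, 1190, 2240]
Period 2:
Births: 613 * 0.508 = 311
20–39: 1082 * 0.958 = 1037
40–59: 613 * 0.944 = 579
60–79: 2011 * 0.937 = 1884
80+: 1190 * 0.92 + 2240 * 0.605 = 1095 + 1355 = 2450
→ [311, 1037, 579, 1884, 2450]
Total after period 2: 311 + 1037 + 579 + 1884 + 2450 = 6261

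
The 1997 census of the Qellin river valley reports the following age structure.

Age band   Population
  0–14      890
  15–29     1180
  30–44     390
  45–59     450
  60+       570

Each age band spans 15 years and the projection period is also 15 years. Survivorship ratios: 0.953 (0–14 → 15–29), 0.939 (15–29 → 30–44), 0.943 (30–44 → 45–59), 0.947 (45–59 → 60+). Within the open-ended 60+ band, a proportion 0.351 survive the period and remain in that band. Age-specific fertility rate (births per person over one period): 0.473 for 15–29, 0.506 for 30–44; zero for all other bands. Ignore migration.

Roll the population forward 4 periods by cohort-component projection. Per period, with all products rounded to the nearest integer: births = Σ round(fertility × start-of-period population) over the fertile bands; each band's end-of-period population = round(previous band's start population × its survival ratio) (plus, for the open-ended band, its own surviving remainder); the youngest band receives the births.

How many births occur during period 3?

After projecting period 1:
Births: 1180 × 0.473 = 558 ; 390 × 0.506 = 197 → total 755
15–29: 890 × 0.953 = 848
30–44: 1180 × 0.939 = 1108
45–59: 390 × 0.943 = 368
60+: 450 × 0.947 + 570 × 0.351 = 426 + 200 = 626
Giving 755 / 848 / 1108 / 368 / 626.
After projecting period 2:
Births: 848 × 0.473 = 401 ; 1108 × 0.506 = 561 → total 962
15–29: 755 × 0.953 = 720
30–44: 848 × 0.939 = 796
45–59: 1108 × 0.943 = 1045
60+: 368 × 0.947 + 626 × 0.351 = 348 + 220 = 568
Giving 962 / 720 / 796 / 1045 / 568.
After projecting period 3:
Births: 720 × 0.473 = 341 ; 796 × 0.506 = 403 → total 744
15–29: 962 × 0.953 = 917
30–44: 720 × 0.939 = 676
45–59: 796 × 0.943 = 751
60+: 1045 × 0.947 + 568 × 0.351 = 990 + 199 = 1189
Giving 744 / 917 / 676 / 751 / 1189.

744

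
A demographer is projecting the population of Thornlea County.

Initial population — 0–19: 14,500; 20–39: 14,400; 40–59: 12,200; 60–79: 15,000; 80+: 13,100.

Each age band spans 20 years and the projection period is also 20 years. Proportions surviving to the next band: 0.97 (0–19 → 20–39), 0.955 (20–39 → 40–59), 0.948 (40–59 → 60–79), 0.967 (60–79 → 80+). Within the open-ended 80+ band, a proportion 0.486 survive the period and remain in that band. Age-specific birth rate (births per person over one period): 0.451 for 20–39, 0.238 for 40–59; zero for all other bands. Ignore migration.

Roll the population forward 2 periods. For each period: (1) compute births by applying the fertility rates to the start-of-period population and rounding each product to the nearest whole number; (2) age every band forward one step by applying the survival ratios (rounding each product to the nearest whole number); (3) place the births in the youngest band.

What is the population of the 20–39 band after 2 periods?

9116

(Groups numbered youngest = 1 to oldest = 5.)
[period 1]
Births: 14400 × 0.451 = 6494, 12200 × 0.238 = 2904 — total 9398
Group 2: 14500 × 0.97 = 14065
Group 3: 14400 × 0.955 = 13752
Group 4: 12200 × 0.948 = 11566
Group 5: 15000 × 0.967 + 13100 × 0.486 = 14505 + 6367 = 20872
Population now: 0–19=9398, 20–39=14065, 40–59=13752, 60–79=11566, 80+=20872
[period 2]
Births: 14065 × 0.451 = 6343, 13752 × 0.238 = 3273 — total 9616
Group 2: 9398 × 0.97 = 9116
Group 3: 14065 × 0.955 = 13432
Group 4: 13752 × 0.948 = 13037
Group 5: 11566 × 0.967 + 20872 × 0.486 = 11184 + 10144 = 21328
Population now: 0–19=9616, 20–39=9116, 40–59=13432, 60–79=13037, 80+=21328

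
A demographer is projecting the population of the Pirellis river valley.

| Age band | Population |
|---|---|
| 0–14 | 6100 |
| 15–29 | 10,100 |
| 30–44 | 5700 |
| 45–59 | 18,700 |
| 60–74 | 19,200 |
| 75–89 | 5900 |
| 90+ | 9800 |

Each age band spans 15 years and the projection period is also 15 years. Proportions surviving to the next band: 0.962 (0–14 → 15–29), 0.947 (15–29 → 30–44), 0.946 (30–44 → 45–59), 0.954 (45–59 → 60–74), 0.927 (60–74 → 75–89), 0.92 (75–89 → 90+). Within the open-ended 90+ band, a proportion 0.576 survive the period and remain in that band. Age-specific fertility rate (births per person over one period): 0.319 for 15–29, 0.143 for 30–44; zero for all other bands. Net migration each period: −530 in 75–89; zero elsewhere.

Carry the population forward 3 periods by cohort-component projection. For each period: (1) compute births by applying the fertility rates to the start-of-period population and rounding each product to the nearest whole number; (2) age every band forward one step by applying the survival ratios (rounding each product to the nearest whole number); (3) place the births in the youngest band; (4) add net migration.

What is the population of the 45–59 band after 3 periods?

Period 1:
Births: 10100 × 0.319 = 3222 ; 5700 × 0.143 = 815 — total 4037
15–29: 6100 × 0.962 = 5868
30–44: 10100 × 0.947 = 9565
45–59: 5700 × 0.946 = 5392
60–74: 18700 × 0.954 = 17840
75–89: 19200 × 0.927 = 17798
90+: 5900 × 0.92 + 9800 × 0.576 = 5428 + 5645 = 11073
Net migration: 75–89 − 530 → 17268
End of period: [4037, 5868, 9565, 5392, 17840, 17268, 11073]
Period 2:
Births: 5868 × 0.319 = 1872 ; 9565 × 0.143 = 1368 — total 3240
15–29: 4037 × 0.962 = 3884
30–44: 5868 × 0.947 = 5557
45–59: 9565 × 0.946 = 9048
60–74: 5392 × 0.954 = 5144
75–89: 17840 × 0.927 = 16538
90+: 17268 × 0.92 + 11073 × 0.576 = 15887 + 6378 = 22265
Net migration: 75–89 − 530 → 16008
End of period: [3240, 3884, 5557, 9048, 5144, 16008, 22265]
Period 3:
Births: 3884 × 0.319 = 1239 ; 5557 × 0.143 = 795 — total 2034
15–29: 3240 × 0.962 = 3117
30–44: 3884 × 0.947 = 3678
45–59: 5557 × 0.946 = 5257
60–74: 9048 × 0.954 = 8632
75–89: 5144 × 0.927 = 4768
90+: 16008 × 0.92 + 22265 × 0.576 = 14727 + 12825 = 27552
Net migration: 75–89 − 530 → 4238
End of period: [2034, 3117, 3678, 5257, 8632, 4238, 27552]

5257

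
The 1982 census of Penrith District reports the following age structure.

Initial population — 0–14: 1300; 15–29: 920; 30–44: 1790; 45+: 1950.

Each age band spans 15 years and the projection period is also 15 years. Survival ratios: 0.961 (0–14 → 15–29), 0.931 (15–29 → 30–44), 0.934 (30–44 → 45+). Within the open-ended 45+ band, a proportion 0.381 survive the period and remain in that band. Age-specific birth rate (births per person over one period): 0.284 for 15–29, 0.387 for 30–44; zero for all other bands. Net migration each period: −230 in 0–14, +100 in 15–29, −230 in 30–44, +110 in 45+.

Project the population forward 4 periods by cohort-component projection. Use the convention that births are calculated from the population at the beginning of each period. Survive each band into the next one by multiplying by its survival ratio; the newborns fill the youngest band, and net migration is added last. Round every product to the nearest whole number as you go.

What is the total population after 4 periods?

(Groups numbered youngest = 1 to oldest = 4.)
— Period 1 —
Births: 920 * 0.284 = 261  |  1790 * 0.387 = 693 — total 954
Group 2: 1300 * 0.961 = 1249
Group 3: 920 * 0.931 = 857
Group 4: 1790 * 0.934 + 1950 * 0.381 = 1672 + 743 = 2415
Net migration: Group 1 − 230 → 724; Group 2 + 100 → 1349; Group 3 − 230 → 627; Group 4 + 110 → 2525
Population now: 0–14=724, 15–29=1349, 30–44=627, 45+=2525
— Period 2 —
Births: 1349 * 0.284 = 383  |  627 * 0.387 = 243 — total 626
Group 2: 724 * 0.961 = 696
Group 3: 1349 * 0.931 = 1256
Group 4: 627 * 0.934 + 2525 * 0.381 = 586 + 962 = 1548
Net migration: Group 1 − 230 → 396; Group 2 + 100 → 796; Group 3 − 230 → 1026; Group 4 + 110 → 1658
Population now: 0–14=396, 15–29=796, 30–44=1026, 45+=1658
— Period 3 —
Births: 796 * 0.284 = 226  |  1026 * 0.387 = 397 — total 623
Group 2: 396 * 0.961 = 381
Group 3: 796 * 0.931 = 741
Group 4: 1026 * 0.934 + 1658 * 0.381 = 958 + 632 = 1590
Net migration: Group 1 − 230 → 393; Group 2 + 100 → 481; Group 3 − 230 → 511; Group 4 + 110 → 1700
Population now: 0–14=393, 15–29=481, 30–44=511, 45+=1700
— Period 4 —
Births: 481 * 0.284 = 137  |  511 * 0.387 = 198 — total 335
Group 2: 393 * 0.961 = 378
Group 3: 481 * 0.931 = 448
Group 4: 511 * 0.934 + 1700 * 0.381 = 477 + 648 = 1125
Net migration: Group 1 − 230 → 105; Group 2 + 100 → 478; Group 3 − 230 → 218; Group 4 + 110 → 1235
Population now: 0–14=105, 15–29=478, 30–44=218, 45+=1235
Total after period 4: 105 + 478 + 218 + 1235 = 2036

2036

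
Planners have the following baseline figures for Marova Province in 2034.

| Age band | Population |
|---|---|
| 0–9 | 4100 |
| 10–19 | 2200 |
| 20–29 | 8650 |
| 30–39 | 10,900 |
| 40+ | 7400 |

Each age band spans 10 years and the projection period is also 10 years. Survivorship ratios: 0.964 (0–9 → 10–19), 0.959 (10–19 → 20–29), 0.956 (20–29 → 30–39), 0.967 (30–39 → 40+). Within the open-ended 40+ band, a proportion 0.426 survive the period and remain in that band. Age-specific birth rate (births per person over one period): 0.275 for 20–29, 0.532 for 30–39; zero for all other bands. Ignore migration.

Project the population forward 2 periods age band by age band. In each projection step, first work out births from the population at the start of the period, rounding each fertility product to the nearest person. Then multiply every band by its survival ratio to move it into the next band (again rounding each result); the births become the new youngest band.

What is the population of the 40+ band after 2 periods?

(Bands numbered youngest = 1 to oldest = 5.)
[period 1]
Births: 8650 × 0.275 = 2379, 10900 × 0.532 = 5799 — total 8178
Band 2: 4100 × 0.964 = 3952
Band 3: 2200 × 0.959 = 2110
Band 4: 8650 × 0.956 = 8269
Band 5: 10900 × 0.967 + 7400 × 0.426 = 10540 + 3152 = 13692
End of period: [8178, 3952, 2110, 8269, 13692]
[period 2]
Births: 2110 × 0.275 = 580, 8269 × 0.532 = 4399 — total 4979
Band 2: 8178 × 0.964 = 7884
Band 3: 3952 × 0.959 = 3790
Band 4: 2110 × 0.956 = 2017
Band 5: 8269 × 0.967 + 13692 × 0.426 = 7996 + 5833 = 13829
End of period: [4979, 7884, 3790, 2017, 13829]

13829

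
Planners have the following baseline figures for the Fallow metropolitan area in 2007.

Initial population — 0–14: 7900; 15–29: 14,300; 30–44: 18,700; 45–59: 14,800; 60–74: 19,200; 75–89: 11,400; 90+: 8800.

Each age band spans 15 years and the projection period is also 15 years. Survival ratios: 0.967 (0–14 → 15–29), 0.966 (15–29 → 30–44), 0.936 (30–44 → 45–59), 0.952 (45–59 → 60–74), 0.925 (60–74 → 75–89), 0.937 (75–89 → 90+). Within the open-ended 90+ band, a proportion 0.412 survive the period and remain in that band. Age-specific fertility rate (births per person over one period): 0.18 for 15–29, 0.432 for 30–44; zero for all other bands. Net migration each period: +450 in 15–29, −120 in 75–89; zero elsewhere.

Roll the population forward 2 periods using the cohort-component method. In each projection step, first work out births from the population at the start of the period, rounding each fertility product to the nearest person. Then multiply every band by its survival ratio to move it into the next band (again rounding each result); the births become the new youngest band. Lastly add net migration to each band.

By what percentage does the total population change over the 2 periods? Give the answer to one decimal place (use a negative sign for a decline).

-4.4

Let band 1 be 0–14 through band 7 = 90+.
[period 1]
Births: 14300 × 0.18 = 2574 ; 18700 × 0.432 = 8078 ⇒ total 10652
Band 2: 7900 × 0.967 = 7639
Band 3: 14300 × 0.966 = 13814
Band 4: 18700 × 0.936 = 17503
Band 5: 14800 × 0.952 = 14090
Band 6: 19200 × 0.925 = 17760
Band 7: 11400 × 0.937 + 8800 × 0.412 = 10682 + 3626 = 14308
Net migration: Band 2 + 450 → 8089; Band 6 − 120 → 17640
Giving 10652 / 8089 / 13814 / 17503 / 14090 / 17640 / 14308.
[period 2]
Births: 8089 × 0.18 = 1456 ; 13814 × 0.432 = 5968 ⇒ total 7424
Band 2: 10652 × 0.967 = 10300
Band 3: 8089 × 0.966 = 7814
Band 4: 13814 × 0.936 = 12930
Band 5: 17503 × 0.952 = 16663
Band 6: 14090 × 0.925 = 13033
Band 7: 17640 × 0.937 + 14308 × 0.412 = 16529 + 5895 = 22424
Net migration: Band 2 + 450 → 10750; Band 6 − 120 → 12913
Giving 7424 / 10750 / 7814 / 12930 / 16663 / 12913 / 22424.
Total: 95100 → 90918; change = -4182; percentage change = -4.4%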